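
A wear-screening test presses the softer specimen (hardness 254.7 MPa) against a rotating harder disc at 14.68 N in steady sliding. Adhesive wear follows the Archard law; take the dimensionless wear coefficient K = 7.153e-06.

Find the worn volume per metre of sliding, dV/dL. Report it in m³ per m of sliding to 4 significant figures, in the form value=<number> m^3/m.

The computation holds exact precision; intermediates are displayed rounded. Rounded just once, at 4 significant figures.
Convert: Hardness H = 254.7 MPa = 2.547e+08 Pa.
In SI base units: W = 14.68 N, H = 2.547e+08 Pa, K = 7.153e-06.
Rate of wear dV/dL = K·W/H (independent of L): 7.153e-06 · 14.68 / 2.547e+08 = 4.123e-13 m³/m.

value=4.123e-13 m^3/m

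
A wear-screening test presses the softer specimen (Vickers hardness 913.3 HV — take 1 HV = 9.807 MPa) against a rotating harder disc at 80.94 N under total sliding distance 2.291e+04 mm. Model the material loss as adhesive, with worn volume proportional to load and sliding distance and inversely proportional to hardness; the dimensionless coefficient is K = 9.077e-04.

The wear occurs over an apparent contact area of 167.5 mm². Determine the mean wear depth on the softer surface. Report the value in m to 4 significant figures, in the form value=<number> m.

Intermediates are printed rounded — all working math maintains full precision; rounded once at the end: four significant digits.
The distance L = 2.291e+04 mm = 22.91 m.
Hardness H = 913.3 HV × 9.807 MPa/HV = 8957 MPa = 8.957e+09 Pa.
Contact area A = 167.5 mm² = 1.675e-04 m².
Collected in SI base units: W = 80.94 N, H = 8.957e+09 Pa, K = 9.077e-04.
Worn volume V = K·W·L/H = 9.077e-04 · 80.94 · 22.91 / 8.957e+09 = 1.879e-10 m³.
Wear depth h = V/A = 1.879e-10 / 1.675e-04 = 1.122e-06 m.

value=1.122e-06 m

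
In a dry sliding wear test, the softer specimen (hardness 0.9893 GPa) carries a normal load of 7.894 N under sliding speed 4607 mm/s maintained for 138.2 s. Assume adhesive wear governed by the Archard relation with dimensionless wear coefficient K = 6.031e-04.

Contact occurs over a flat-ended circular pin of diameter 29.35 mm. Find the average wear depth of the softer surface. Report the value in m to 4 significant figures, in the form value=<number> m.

The intermediates are printed rounded. The algebra keeps full float precision — rounded once at the end to 4 significant digits.
Convert: Sliding speed v = 4607 mm/s = 4.607 m/s. Sliding distance L = v·t = 4.607 m/s × 138.2 s = 636.7 m.
Convert: Hardness H = 0.9893 GPa = 9.893e+08 Pa.
Convert: Pin diameter d = 29.35 mm = 0.02935 m. Contact area A = π·d²/4 = π·(0.02935 m)²/4 = 6.766e-04 m².
Expressed in SI base units: W = 7.894 N, H = 9.893e+08 Pa, K = 6.031e-04.
Volume removed: V = K·W·L/H = 6.031e-04 · 7.894 · 636.7 / 9.893e+08 = 3.064e-09 m³.
Wear depth h = V/A = 3.064e-09 / 6.766e-04 = 4.529e-06 m.

value=4.529e-06 m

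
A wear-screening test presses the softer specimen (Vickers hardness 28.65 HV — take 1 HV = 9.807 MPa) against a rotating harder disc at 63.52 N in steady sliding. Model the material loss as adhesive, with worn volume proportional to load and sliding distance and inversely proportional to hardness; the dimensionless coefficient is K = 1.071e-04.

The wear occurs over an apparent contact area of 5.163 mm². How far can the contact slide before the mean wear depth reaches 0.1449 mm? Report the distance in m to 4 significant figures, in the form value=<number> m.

value=30.90 m

The computation maintains exact precision. The intermediates are printed rounded. Rounded just once to four significant digits.
Convert: Hardness H = 28.65 HV × 9.807 MPa/HV = 281.0 MPa = 2.810e+08 Pa.
Convert: Contact area A = 5.163 mm² = 5.163e-06 m².
Convert: Depth limit h_lim = 0.1449 mm = 1.449e-04 m.
Expressed in SI base units: W = 63.52 N, H = 2.810e+08 Pa, K = 1.071e-04.
Volume at the limit: V_lim = h_lim·A = 1.449e-04 · 5.163e-06 = 7.481e-10 m³.
Inverting, life L = V_lim·H/(K·W) = 7.481e-10 · 2.810e+08 / (1.071e-04 · 63.52) = 30.90 m.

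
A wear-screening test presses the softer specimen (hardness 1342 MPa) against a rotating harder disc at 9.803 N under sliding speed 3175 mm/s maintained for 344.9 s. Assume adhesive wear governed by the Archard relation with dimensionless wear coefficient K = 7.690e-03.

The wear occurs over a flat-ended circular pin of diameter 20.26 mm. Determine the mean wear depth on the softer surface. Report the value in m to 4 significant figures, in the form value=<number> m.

Each operation maintains exact precision, and the intermediates are printed rounded, and rounded once at the end, at 4 significant figures.
Sliding speed v = 3175 mm/s = 3.175 m/s. Distance covered L = v·t = 3.175 m/s × 344.9 s = 1095 m.
Hardness H = 1342 MPa = 1.342e+09 Pa.
Pin diameter d = 20.26 mm = 0.02026 m. Contact area A = π·d²/4 = π·(0.02026 m)²/4 = 3.224e-04 m².
Expressed in SI base units: W = 9.803 N, H = 1.342e+09 Pa, K = 7.690e-03.
Apply Archard: V = K·W·L/H = 7.690e-03 · 9.803 · 1095 / 1.342e+09 = 6.151e-08 m³.
Depth of wear h = V/A = 6.151e-08 / 3.224e-04 = 1.908e-04 m.

value=1.908e-04 m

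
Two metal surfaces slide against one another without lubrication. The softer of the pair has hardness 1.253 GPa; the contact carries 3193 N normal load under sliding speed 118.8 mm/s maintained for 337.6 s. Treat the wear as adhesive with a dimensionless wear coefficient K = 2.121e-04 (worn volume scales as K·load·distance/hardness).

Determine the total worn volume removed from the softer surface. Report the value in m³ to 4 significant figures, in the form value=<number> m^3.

value=2.168e-08 m^3

The intermediates are displayed rounded, and each operation carries full float precision; a lone final rounding: four significant figures.
Sliding speed v = 118.8 mm/s = 0.1188 m/s. The distance L = v·t = 0.1188 m/s × 337.6 s = 40.11 m.
Hardness H = 1.253 GPa = 1.253e+09 Pa.
Restated in SI base units: W = 3193 N, H = 1.253e+09 Pa, K = 2.121e-04.
Volume removed: V = K·W·L/H = 2.121e-04 · 3193 · 40.11 / 1.253e+09 = 2.168e-08 m³.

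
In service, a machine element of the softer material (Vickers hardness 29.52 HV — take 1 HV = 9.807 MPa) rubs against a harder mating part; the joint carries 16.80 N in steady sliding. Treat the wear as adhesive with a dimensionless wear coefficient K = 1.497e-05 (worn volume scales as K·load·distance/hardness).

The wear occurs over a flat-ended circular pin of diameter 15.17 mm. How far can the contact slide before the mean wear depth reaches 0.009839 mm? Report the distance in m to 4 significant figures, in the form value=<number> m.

value=2047 m

Intermediate values appear rounded; the algebra carries full precision, and a single final rounding, at 4 significant digits.
Convert: Hardness H = 29.52 HV × 9.807 MPa/HV = 289.5 MPa = 2.895e+08 Pa.
Convert: Pin diameter d = 15.17 mm = 0.01517 m. Contact area A = π·d²/4 = π·(0.01517 m)²/4 = 1.807e-04 m².
Convert: Depth limit h_lim = 0.009839 mm = 9.839e-06 m.
SI base units throughout: W = 16.80 N, H = 2.895e+08 Pa, K = 1.497e-05.
Volume at the limit: V_lim = h_lim·A = 9.839e-06 · 1.807e-04 = 1.778e-09 m³.
So the life L = V_lim·H/(K·W) = 1.778e-09 · 2.895e+08 / (1.497e-05 · 16.80) = 2047 m.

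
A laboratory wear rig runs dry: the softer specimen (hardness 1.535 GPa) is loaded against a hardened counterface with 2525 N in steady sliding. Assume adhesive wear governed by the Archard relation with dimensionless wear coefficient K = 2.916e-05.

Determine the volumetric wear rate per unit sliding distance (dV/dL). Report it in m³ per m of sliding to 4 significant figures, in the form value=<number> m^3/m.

value=4.797e-11 m^3/m

All arithmetic runs at full float precision. Intermediate values appear rounded — rounded once at the end, at 4 significant digits.
Convert: Hardness H = 1.535 GPa = 1.535e+09 Pa.
In SI base units, W = 2525 N, H = 1.535e+09 Pa, K = 2.916e-05.
Wear rate dV/dL = K·W/H — distance-free: 2.916e-05 · 2525 / 1.535e+09 = 4.797e-11 m³/m.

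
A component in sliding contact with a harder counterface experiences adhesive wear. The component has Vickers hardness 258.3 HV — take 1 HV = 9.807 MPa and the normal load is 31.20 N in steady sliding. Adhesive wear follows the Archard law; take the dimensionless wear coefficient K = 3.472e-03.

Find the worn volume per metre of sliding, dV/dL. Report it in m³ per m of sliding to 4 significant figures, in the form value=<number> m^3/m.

The algebra runs at exact precision, and intermediate values appear rounded. Rounded once at the end, at 4 significant digits.
Convert: Hardness H = 258.3 HV × 9.807 MPa/HV = 2533 MPa = 2.533e+09 Pa.
Working in SI base units: W = 31.20 N, H = 2.533e+09 Pa, K = 3.472e-03.
Wear rate dV/dL = K·W/H — distance-free: 3.472e-03 · 31.20 / 2.533e+09 = 4.276e-11 m³/m.

value=4.276e-11 m^3/m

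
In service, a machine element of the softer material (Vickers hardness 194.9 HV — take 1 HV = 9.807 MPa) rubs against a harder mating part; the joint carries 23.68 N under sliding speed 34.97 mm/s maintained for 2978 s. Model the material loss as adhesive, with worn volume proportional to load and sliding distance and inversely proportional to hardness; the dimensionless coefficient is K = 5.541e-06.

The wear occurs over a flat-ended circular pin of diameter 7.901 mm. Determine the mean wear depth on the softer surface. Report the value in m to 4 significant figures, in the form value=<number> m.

Intermediates are shown rounded. Each operation holds full precision, and one last rounding: 4 significant figures.
Convert: Sliding speed v = 34.97 mm/s = 0.03497 m/s. Distance covered L = v·t = 0.03497 m/s × 2978 s = 104.1 m.
Convert: Hardness H = 194.9 HV × 9.807 MPa/HV = 1911 MPa = 1.911e+09 Pa.
Convert: Pin diameter d = 7.901 mm = 0.007901 m. Contact area A = π·d²/4 = π·(0.007901 m)²/4 = 4.903e-05 m².
SI base units throughout: W = 23.68 N, H = 1.911e+09 Pa, K = 5.541e-06.
Worn volume V = K·W·L/H = 5.541e-06 · 23.68 · 104.1 / 1.911e+09 = 7.149e-12 m³.
Wear depth h = V/A = 7.149e-12 / 4.903e-05 = 1.458e-07 m.

value=1.458e-07 m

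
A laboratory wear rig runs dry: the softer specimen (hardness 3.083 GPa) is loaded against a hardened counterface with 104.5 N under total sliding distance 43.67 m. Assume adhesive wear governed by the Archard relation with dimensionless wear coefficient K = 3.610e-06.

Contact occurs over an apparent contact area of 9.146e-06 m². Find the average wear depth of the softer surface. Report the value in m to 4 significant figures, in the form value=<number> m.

The intermediates appear rounded; the computation runs at exact precision — rounded just once, at four significant digits.
Hardness H = 3.083 GPa = 3.083e+09 Pa.
SI base units throughout: W = 104.5 N, H = 3.083e+09 Pa, K = 3.610e-06.
Archard relation: V = K·W·L/H = 3.610e-06 · 104.5 · 43.67 / 3.083e+09 = 5.344e-12 m³.
Mean depth h = V/A = 5.344e-12 / 9.146e-06 = 5.843e-07 m.

value=5.843e-07 m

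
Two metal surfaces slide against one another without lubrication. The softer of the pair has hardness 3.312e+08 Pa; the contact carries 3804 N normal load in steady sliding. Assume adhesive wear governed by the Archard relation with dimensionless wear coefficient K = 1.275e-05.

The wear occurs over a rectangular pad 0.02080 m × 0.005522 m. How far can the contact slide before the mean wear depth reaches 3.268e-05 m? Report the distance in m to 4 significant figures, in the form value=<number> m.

The intermediates appear rounded; all arithmetic runs at full precision; rounded once at the end to four significant digits.
Contact area A = 0.02080 m × 0.005522 m = 1.149e-04 m².
Collected in SI base units: W = 3804 N, H = 3.312e+08 Pa, K = 1.275e-05.
Limit volume V_lim = h_lim·A = 3.268e-05 · 1.149e-04 = 3.754e-09 m³.
Inverting, life L = V_lim·H/(K·W) = 3.754e-09 · 3.312e+08 / (1.275e-05 · 3804) = 25.63 m.

value=25.63 m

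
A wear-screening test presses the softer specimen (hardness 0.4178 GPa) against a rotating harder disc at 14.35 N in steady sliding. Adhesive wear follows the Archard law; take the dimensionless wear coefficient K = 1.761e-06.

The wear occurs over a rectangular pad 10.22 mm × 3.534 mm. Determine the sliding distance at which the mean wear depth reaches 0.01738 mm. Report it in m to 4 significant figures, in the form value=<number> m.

Each operation carries full float precision, and the intermediates are displayed rounded, and rounded just once to four significant figures.
Convert: Hardness H = 0.4178 GPa = 4.178e+08 Pa.
Convert: Pad sides 10.22 mm × 3.534 mm = 0.01022 m × 0.003534 m. Contact area A = 0.01022 m × 0.003534 m = 3.612e-05 m².
Convert: Depth limit h_lim = 0.01738 mm = 1.738e-05 m.
In SI base units: W = 14.35 N, H = 4.178e+08 Pa, K = 1.761e-06.
Allowed volume V_lim = h_lim·A = 1.738e-05 · 3.612e-05 = 6.277e-10 m³.
Sliding life L = V_lim·H/(K·W) = 6.277e-10 · 4.178e+08 / (1.761e-06 · 14.35) = 1.038e+04 m.

value=1.038e+04 m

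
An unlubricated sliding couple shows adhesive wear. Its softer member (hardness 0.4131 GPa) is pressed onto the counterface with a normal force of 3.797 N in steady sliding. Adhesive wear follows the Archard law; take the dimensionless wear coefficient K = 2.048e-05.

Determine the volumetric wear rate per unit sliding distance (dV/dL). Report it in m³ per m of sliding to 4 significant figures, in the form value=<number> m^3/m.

value=1.882e-13 m^3/m

Intermediates are shown rounded. All arithmetic keeps exact precision; a single final rounding: four significant digits.
Convert: Hardness H = 0.4131 GPa = 4.131e+08 Pa.
Restated in SI base units: W = 3.797 N, H = 4.131e+08 Pa, K = 2.048e-05.
Sliding wear rate dV/dL = K·W/H (independent of L): 2.048e-05 · 3.797 / 4.131e+08 = 1.882e-13 m³/m.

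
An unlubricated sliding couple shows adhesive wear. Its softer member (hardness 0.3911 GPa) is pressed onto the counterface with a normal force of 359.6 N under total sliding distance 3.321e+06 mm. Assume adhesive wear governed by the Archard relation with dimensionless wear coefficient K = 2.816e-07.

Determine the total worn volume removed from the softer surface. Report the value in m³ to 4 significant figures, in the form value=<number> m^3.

value=8.599e-10 m^3

The intermediates are shown rounded — all arithmetic maintains full precision; one last rounding, at 4 significant digits.
Convert: Distance covered L = 3.321e+06 mm = 3321 m.
Convert: Hardness H = 0.3911 GPa = 3.911e+08 Pa.
Restated in SI base units: W = 359.6 N, H = 3.911e+08 Pa, K = 2.816e-07.
The Archard volume V = K·W·L/H = 2.816e-07 · 359.6 · 3321 / 3.911e+08 = 8.599e-10 m³.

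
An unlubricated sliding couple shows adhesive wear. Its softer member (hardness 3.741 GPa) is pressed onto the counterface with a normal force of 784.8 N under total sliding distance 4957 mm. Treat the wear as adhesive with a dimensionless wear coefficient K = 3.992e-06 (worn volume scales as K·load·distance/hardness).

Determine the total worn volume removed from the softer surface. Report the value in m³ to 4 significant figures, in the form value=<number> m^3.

value=4.151e-12 m^3

Intermediate values are printed rounded. The algebra runs at exact precision, and rounded once at the end, at 4 significant digits.
Distance L = 4957 mm = 4.957 m.
Hardness H = 3.741 GPa = 3.741e+09 Pa.
Expressed in SI base units: W = 784.8 N, H = 3.741e+09 Pa, K = 3.992e-06.
Archard volume V = K·W·L/H = 3.992e-06 · 784.8 · 4.957 / 3.741e+09 = 4.151e-12 m³.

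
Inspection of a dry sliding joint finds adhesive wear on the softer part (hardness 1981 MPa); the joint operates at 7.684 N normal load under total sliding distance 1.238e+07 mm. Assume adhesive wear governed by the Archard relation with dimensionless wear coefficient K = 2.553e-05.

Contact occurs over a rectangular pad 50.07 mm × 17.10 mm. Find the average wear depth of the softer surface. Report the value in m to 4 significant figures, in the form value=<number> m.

Quoted intermediates are rounded; each operation keeps full float precision. Rounded once at the end: 4 significant digits.
Distance L = 1.238e+07 mm = 1.238e+04 m.
Hardness H = 1981 MPa = 1.981e+09 Pa.
Pad sides 50.07 mm × 17.10 mm = 0.05007 m × 0.01710 m. Contact area A = 0.05007 m × 0.01710 m = 8.562e-04 m².
Expressed in SI base units: W = 7.684 N, H = 1.981e+09 Pa, K = 2.553e-05.
Archard relation: V = K·W·L/H = 2.553e-05 · 7.684 · 1.238e+04 / 1.981e+09 = 1.226e-09 m³.
Mean wear depth h = V/A = 1.226e-09 / 8.562e-04 = 1.432e-06 m.

value=1.432e-06 m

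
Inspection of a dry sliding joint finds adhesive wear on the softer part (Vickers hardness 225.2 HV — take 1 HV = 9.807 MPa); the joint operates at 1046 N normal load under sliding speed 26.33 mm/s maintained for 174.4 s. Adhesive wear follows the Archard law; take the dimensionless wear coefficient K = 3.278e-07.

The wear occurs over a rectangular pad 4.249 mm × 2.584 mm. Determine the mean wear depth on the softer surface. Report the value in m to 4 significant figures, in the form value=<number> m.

The computation keeps full precision — the intermediates appear rounded, and one final rounding: four significant digits.
Sliding speed v = 26.33 mm/s = 0.02633 m/s. Distance L = v·t = 0.02633 m/s × 174.4 s = 4.592 m.
Hardness H = 225.2 HV × 9.807 MPa/HV = 2209 MPa = 2.209e+09 Pa.
Pad sides 4.249 mm × 2.584 mm = 0.004249 m × 0.002584 m. Contact area A = 0.004249 m × 0.002584 m = 1.098e-05 m².
As SI base values: W = 1046 N, H = 2.209e+09 Pa, K = 3.278e-07.
By Archard's law, V = K·W·L/H = 3.278e-07 · 1046 · 4.592 / 2.209e+09 = 7.129e-13 m³.
Depth of wear h = V/A = 7.129e-13 / 1.098e-05 = 6.493e-08 m.

value=6.493e-08 m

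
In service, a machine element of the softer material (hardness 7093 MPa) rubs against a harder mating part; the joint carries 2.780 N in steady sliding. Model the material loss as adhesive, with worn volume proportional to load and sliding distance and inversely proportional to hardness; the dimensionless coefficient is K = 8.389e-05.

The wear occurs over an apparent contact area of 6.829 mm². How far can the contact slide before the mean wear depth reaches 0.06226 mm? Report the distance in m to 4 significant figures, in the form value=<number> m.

Every step maintains exact precision. Intermediates are displayed rounded; a lone final rounding, at 4 significant figures.
Convert: Hardness H = 7093 MPa = 7.093e+09 Pa.
Convert: Contact area A = 6.829 mm² = 6.829e-06 m².
Convert: Depth limit h_lim = 0.06226 mm = 6.226e-05 m.
Expressed in SI base units: W = 2.780 N, H = 7.093e+09 Pa, K = 8.389e-05.
Limit volume V_lim = h_lim·A = 6.226e-05 · 6.829e-06 = 4.252e-10 m³.
Thus life L = V_lim·H/(K·W) = 4.252e-10 · 7.093e+09 / (8.389e-05 · 2.780) = 1.293e+04 m.

value=1.293e+04 m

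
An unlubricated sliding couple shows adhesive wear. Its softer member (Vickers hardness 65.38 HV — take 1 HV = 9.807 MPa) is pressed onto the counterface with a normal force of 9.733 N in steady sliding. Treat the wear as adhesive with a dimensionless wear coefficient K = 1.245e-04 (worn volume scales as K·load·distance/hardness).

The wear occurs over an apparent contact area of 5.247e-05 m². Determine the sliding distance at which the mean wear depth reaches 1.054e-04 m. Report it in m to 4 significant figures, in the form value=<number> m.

All arithmetic runs at full float precision. The intermediates are printed rounded. Rounded just once, at four significant digits.
Hardness H = 65.38 HV × 9.807 MPa/HV = 641.2 MPa = 6.412e+08 Pa.
Expressed in SI base units: W = 9.733 N, H = 6.412e+08 Pa, K = 1.245e-04.
At the depth limit, V_lim = h_lim·A = 1.054e-04 · 5.247e-05 = 5.530e-09 m³.
So the life L = V_lim·H/(K·W) = 5.530e-09 · 6.412e+08 / (1.245e-04 · 9.733) = 2926 m.

value=2926 m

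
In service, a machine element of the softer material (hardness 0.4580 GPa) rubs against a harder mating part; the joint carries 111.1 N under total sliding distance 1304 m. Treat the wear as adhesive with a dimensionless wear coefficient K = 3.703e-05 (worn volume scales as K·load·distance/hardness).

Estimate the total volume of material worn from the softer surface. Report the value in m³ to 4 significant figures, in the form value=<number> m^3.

value=1.171e-08 m^3

Displayed values are rounded, and all arithmetic runs at full float precision — rounded once at the end, at four significant digits.
Convert: Hardness H = 0.4580 GPa = 4.580e+08 Pa.
In SI base units: W = 111.1 N, H = 4.580e+08 Pa, K = 3.703e-05.
Archard volume V = K·W·L/H = 3.703e-05 · 111.1 · 1304 / 4.580e+08 = 1.171e-08 m³.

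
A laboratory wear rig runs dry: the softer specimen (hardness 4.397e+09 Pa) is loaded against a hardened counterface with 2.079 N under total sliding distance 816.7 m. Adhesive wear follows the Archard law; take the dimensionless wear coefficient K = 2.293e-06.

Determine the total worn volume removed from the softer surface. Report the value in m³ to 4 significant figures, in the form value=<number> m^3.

value=8.855e-13 m^3

Intermediates are shown rounded — the computation carries full float precision. Rounded just once to four significant digits.
In SI base units, W = 2.079 N, H = 4.397e+09 Pa, K = 2.293e-06.
Archard volume V = K·W·L/H = 2.293e-06 · 2.079 · 816.7 / 4.397e+09 = 8.855e-13 m³.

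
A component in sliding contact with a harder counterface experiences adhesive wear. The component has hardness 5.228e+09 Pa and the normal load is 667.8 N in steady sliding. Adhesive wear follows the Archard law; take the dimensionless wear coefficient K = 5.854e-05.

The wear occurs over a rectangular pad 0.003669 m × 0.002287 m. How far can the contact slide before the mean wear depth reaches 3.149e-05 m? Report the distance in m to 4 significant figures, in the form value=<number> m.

Intermediates are shown rounded — the algebra keeps exact precision, and one last rounding, at four significant digits.
Contact area A = 0.003669 m × 0.002287 m = 8.391e-06 m².
As SI base values: W = 667.8 N, H = 5.228e+09 Pa, K = 5.854e-05.
Wearable volume V_lim = h_lim·A = 3.149e-05 · 8.391e-06 = 2.642e-10 m³.
Sliding life L = V_lim·H/(K·W) = 2.642e-10 · 5.228e+09 / (5.854e-05 · 667.8) = 35.34 m.

value=35.34 m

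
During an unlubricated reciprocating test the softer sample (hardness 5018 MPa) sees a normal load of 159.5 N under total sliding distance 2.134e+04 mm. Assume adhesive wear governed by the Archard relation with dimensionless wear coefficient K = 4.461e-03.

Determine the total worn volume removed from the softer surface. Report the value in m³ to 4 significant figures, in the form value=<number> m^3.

value=3.026e-09 m^3

The intermediates are printed rounded, and the algebra keeps full float precision; one final rounding: four significant digits.
Convert: Distance L = 2.134e+04 mm = 21.34 m.
Convert: Hardness H = 5018 MPa = 5.018e+09 Pa.
Expressed in SI base units: W = 159.5 N, H = 5.018e+09 Pa, K = 4.461e-03.
Archard volume V = K·W·L/H = 4.461e-03 · 159.5 · 21.34 / 5.018e+09 = 3.026e-09 m³.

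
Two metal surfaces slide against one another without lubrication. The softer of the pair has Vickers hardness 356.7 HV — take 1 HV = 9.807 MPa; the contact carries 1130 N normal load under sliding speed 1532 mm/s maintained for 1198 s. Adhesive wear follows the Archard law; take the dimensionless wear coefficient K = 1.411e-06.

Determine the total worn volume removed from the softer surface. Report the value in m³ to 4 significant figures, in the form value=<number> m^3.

value=8.365e-10 m^3

Displayed values are rounded — every step keeps full precision; a single final rounding, at 4 significant figures.
Sliding speed v = 1532 mm/s = 1.532 m/s. Total distance L = v·t = 1.532 m/s × 1198 s = 1835 m.
Hardness H = 356.7 HV × 9.807 MPa/HV = 3498 MPa = 3.498e+09 Pa.
SI base units throughout: W = 1130 N, H = 3.498e+09 Pa, K = 1.411e-06.
Worn volume V = K·W·L/H = 1.411e-06 · 1130 · 1835 / 3.498e+09 = 8.365e-10 m³.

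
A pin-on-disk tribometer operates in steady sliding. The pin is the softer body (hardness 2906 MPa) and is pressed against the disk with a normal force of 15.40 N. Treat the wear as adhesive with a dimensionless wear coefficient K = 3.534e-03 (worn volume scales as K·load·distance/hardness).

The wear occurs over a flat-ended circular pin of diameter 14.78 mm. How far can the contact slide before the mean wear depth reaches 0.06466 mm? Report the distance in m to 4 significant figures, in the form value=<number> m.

Intermediate values are shown rounded. The algebra maintains full float precision, and rounded once at the end: four significant figures.
Hardness H = 2906 MPa = 2.906e+09 Pa.
Pin diameter d = 14.78 mm = 0.01478 m. Contact area A = π·d²/4 = π·(0.01478 m)²/4 = 1.716e-04 m².
Depth limit h_lim = 0.06466 mm = 6.466e-05 m.
In SI base units, W = 15.40 N, H = 2.906e+09 Pa, K = 3.534e-03.
Volume at the limit: V_lim = h_lim·A = 6.466e-05 · 1.716e-04 = 1.109e-08 m³.
So the life L = V_lim·H/(K·W) = 1.109e-08 · 2.906e+09 / (3.534e-03 · 15.40) = 592.4 m.

value=592.4 m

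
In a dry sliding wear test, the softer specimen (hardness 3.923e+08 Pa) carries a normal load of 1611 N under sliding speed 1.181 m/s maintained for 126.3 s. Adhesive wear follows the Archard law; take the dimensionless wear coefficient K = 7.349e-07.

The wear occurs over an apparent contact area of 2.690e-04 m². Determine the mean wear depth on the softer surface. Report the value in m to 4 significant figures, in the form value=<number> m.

Each operation carries full precision, and shown intermediates are rounded; rounded just once: 4 significant figures.
Convert: Path length L = v·t = 1.181 m/s × 126.3 s = 149.2 m.
Working in SI base units: W = 1611 N, H = 3.923e+08 Pa, K = 7.349e-07.
Apply Archard: V = K·W·L/H = 7.349e-07 · 1611 · 149.2 / 3.923e+08 = 4.502e-10 m³.
Wear depth h = V/A = 4.502e-10 / 2.690e-04 = 1.673e-06 m.

value=1.673e-06 m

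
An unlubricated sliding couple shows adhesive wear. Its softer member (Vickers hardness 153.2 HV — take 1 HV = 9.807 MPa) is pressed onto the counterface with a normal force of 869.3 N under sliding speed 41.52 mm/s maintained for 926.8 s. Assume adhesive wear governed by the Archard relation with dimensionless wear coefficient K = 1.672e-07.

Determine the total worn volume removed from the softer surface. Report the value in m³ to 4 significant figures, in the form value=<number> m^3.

Intermediates are displayed rounded, and all working math maintains exact precision — one final rounding, at four significant figures.
Convert: Sliding speed v = 41.52 mm/s = 0.04152 m/s. Distance L = v·t = 0.04152 m/s × 926.8 s = 38.48 m.
Convert: Hardness H = 153.2 HV × 9.807 MPa/HV = 1502 MPa = 1.502e+09 Pa.
SI base units throughout: W = 869.3 N, H = 1.502e+09 Pa, K = 1.672e-07.
Volume removed: V = K·W·L/H = 1.672e-07 · 869.3 · 38.48 / 1.502e+09 = 3.723e-12 m³.

value=3.723e-12 m^3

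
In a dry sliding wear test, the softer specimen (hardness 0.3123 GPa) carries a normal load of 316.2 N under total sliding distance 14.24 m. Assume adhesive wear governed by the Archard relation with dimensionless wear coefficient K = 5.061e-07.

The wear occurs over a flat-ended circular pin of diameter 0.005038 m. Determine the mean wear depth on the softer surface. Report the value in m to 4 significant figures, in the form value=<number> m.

value=3.660e-07 m

Shown intermediates are rounded — all arithmetic holds exact precision — a single final rounding to 4 significant digits.
Hardness H = 0.3123 GPa = 3.123e+08 Pa.
Contact area A = π·d²/4 = π·(0.005038 m)²/4 = 1.993e-05 m².
Collected in SI base units: W = 316.2 N, H = 3.123e+08 Pa, K = 5.061e-07.
Worn volume V = K·W·L/H = 5.061e-07 · 316.2 · 14.24 / 3.123e+08 = 7.297e-12 m³.
Average depth h = V/A = 7.297e-12 / 1.993e-05 = 3.660e-07 m.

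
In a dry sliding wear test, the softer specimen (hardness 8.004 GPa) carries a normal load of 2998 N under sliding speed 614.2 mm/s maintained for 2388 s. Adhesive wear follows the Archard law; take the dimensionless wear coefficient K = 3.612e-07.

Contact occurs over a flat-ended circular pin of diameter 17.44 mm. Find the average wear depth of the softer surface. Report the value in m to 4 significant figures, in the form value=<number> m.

The algebra carries full float precision, and intermediate values appear rounded; a lone final rounding: 4 significant figures.
Convert: Sliding speed v = 614.2 mm/s = 0.6142 m/s. Distance L = v·t = 0.6142 m/s × 2388 s = 1467 m.
Convert: Hardness H = 8.004 GPa = 8.004e+09 Pa.
Convert: Pin diameter d = 17.44 mm = 0.01744 m. Contact area A = π·d²/4 = π·(0.01744 m)²/4 = 2.389e-04 m².
In SI base units, W = 2998 N, H = 8.004e+09 Pa, K = 3.612e-07.
Archard volume V = K·W·L/H = 3.612e-07 · 2998 · 1467 / 8.004e+09 = 1.984e-10 m³.
Depth h = V/A = 1.984e-10 / 2.389e-04 = 8.307e-07 m.

value=8.307e-07 m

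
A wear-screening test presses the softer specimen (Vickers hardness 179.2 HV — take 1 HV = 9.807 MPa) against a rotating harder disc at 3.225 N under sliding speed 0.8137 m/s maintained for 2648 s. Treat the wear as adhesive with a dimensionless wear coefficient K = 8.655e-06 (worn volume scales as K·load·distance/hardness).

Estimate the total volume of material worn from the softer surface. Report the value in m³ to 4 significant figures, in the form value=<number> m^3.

All working math holds full float precision, and the intermediates are printed rounded — rounded just once to 4 significant figures.
Convert: Distance covered L = v·t = 0.8137 m/s × 2648 s = 2155 m.
Convert: Hardness H = 179.2 HV × 9.807 MPa/HV = 1757 MPa = 1.757e+09 Pa.
Working in SI base units: W = 3.225 N, H = 1.757e+09 Pa, K = 8.655e-06.
Worn volume V = K·W·L/H = 8.655e-06 · 3.225 · 2155 / 1.757e+09 = 3.422e-11 m³.

value=3.422e-11 m^3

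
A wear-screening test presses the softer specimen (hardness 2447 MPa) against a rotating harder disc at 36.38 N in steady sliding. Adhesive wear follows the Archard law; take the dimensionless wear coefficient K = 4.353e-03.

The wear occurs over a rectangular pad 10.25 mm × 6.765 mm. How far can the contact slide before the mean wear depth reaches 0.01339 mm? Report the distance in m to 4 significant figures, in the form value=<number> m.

All arithmetic runs at exact precision. Intermediates appear rounded. Rounded once at the end, at 4 significant figures.
Hardness H = 2447 MPa = 2.447e+09 Pa.
Pad sides 10.25 mm × 6.765 mm = 0.01025 m × 0.006765 m. Contact area A = 0.01025 m × 0.006765 m = 6.934e-05 m².
Depth limit h_lim = 0.01339 mm = 1.339e-05 m.
In SI base units: W = 36.38 N, H = 2.447e+09 Pa, K = 4.353e-03.
Wearable volume V_lim = h_lim·A = 1.339e-05 · 6.934e-05 = 9.285e-10 m³.
So the life L = V_lim·H/(K·W) = 9.285e-10 · 2.447e+09 / (4.353e-03 · 36.38) = 14.35 m.

value=14.35 m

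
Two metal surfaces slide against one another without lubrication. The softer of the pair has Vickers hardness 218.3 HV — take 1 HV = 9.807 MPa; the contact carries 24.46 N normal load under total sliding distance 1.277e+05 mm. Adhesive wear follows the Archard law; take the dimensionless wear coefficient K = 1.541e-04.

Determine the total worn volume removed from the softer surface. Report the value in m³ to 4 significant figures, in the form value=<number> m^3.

Each operation runs at full float precision, and intermediates are displayed rounded, and rounded once at the end, at 4 significant figures.
Distance L = 1.277e+05 mm = 127.7 m.
Hardness H = 218.3 HV × 9.807 MPa/HV = 2141 MPa = 2.141e+09 Pa.
In SI base units: W = 24.46 N, H = 2.141e+09 Pa, K = 1.541e-04.
Apply Archard: V = K·W·L/H = 1.541e-04 · 24.46 · 127.7 / 2.141e+09 = 2.248e-10 m³.

value=2.248e-10 m^3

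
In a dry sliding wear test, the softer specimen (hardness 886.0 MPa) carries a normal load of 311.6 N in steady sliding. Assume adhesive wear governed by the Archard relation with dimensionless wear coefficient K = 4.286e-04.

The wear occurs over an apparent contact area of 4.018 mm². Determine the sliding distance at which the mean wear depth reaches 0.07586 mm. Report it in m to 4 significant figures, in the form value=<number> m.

Intermediate values are displayed rounded, and every step maintains exact precision, and rounded just once: 4 significant figures.
Hardness H = 886.0 MPa = 8.860e+08 Pa.
Contact area A = 4.018 mm² = 4.018e-06 m².
Depth limit h_lim = 0.07586 mm = 7.586e-05 m.
Collected in SI base units: W = 311.6 N, H = 8.860e+08 Pa, K = 4.286e-04.
Volume at the limit: V_lim = h_lim·A = 7.586e-05 · 4.018e-06 = 3.048e-10 m³.
So the life L = V_lim·H/(K·W) = 3.048e-10 · 8.860e+08 / (4.286e-04 · 311.6) = 2.022 m.

value=2.022 m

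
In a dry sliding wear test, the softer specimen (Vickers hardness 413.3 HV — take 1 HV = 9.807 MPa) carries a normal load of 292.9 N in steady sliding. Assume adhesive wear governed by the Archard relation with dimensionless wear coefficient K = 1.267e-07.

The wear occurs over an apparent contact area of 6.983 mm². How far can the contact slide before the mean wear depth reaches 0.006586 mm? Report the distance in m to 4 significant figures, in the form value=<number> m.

The computation holds full float precision — printed values are rounded. Rounded once at the end to 4 significant digits.
Convert: Hardness H = 413.3 HV × 9.807 MPa/HV = 4053 MPa = 4.053e+09 Pa.
Convert: Contact area A = 6.983 mm² = 6.983e-06 m².
Convert: Depth limit h_lim = 0.006586 mm = 6.586e-06 m.
Restated in SI base units: W = 292.9 N, H = 4.053e+09 Pa, K = 1.267e-07.
Wearable volume V_lim = h_lim·A = 6.586e-06 · 6.983e-06 = 4.599e-11 m³.
Inverting, life L = V_lim·H/(K·W) = 4.599e-11 · 4.053e+09 / (1.267e-07 · 292.9) = 5023 m.

value=5023 m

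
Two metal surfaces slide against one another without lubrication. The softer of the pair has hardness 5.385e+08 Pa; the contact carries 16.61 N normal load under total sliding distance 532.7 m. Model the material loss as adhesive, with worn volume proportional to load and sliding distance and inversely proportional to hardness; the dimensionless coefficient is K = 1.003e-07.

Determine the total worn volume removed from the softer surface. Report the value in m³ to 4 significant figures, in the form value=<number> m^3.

value=1.648e-12 m^3

The intermediates are displayed rounded, and every step holds full float precision; a single final rounding to four significant digits.
Collected in SI base units: W = 16.61 N, H = 5.385e+08 Pa, K = 1.003e-07.
Archard volume V = K·W·L/H = 1.003e-07 · 16.61 · 532.7 / 5.385e+08 = 1.648e-12 m³.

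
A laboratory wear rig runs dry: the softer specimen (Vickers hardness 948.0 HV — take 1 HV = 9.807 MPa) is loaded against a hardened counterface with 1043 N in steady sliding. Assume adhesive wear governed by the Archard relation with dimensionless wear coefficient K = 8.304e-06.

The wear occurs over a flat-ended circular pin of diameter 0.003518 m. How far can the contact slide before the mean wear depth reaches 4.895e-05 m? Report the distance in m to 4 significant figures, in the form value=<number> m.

The intermediates are shown rounded — the computation keeps exact precision — rounded just once, at four significant figures.
Convert: Hardness H = 948.0 HV × 9.807 MPa/HV = 9297 MPa = 9.297e+09 Pa.
Convert: Contact area A = π·d²/4 = π·(0.003518 m)²/4 = 9.720e-06 m².
Collected in SI base units: W = 1043 N, H = 9.297e+09 Pa, K = 8.304e-06.
Volume at the limit: V_lim = h_lim·A = 4.895e-05 · 9.720e-06 = 4.758e-10 m³.
Thus life L = V_lim·H/(K·W) = 4.758e-10 · 9.297e+09 / (8.304e-06 · 1043) = 510.7 m.

value=510.7 m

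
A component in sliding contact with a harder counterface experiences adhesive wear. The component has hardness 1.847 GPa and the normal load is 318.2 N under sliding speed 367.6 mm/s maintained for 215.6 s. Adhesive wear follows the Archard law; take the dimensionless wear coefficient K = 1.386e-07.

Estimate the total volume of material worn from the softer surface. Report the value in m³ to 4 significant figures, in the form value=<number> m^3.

value=1.892e-12 m^3

Intermediates are printed rounded, and the computation runs at full float precision, and a lone final rounding: 4 significant figures.
Convert: Sliding speed v = 367.6 mm/s = 0.3676 m/s. Distance L = v·t = 0.3676 m/s × 215.6 s = 79.25 m.
Convert: Hardness H = 1.847 GPa = 1.847e+09 Pa.
In SI base units, W = 318.2 N, H = 1.847e+09 Pa, K = 1.386e-07.
Archard relation: V = K·W·L/H = 1.386e-07 · 318.2 · 79.25 / 1.847e+09 = 1.892e-12 m³.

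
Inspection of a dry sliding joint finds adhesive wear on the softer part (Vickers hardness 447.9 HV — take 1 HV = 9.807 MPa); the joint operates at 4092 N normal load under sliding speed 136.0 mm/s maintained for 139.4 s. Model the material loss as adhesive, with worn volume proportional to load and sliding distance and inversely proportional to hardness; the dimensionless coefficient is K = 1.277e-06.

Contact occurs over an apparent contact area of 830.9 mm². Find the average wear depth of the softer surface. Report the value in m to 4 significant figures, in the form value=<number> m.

value=2.714e-08 m

Intermediates appear rounded — every step holds full precision — rounded just once, at four significant digits.
Sliding speed v = 136.0 mm/s = 0.1360 m/s. Sliding distance L = v·t = 0.1360 m/s × 139.4 s = 18.96 m.
Hardness H = 447.9 HV × 9.807 MPa/HV = 4393 MPa = 4.393e+09 Pa.
Contact area A = 830.9 mm² = 8.309e-04 m².
Expressed in SI base units: W = 4092 N, H = 4.393e+09 Pa, K = 1.277e-06.
Apply Archard: V = K·W·L/H = 1.277e-06 · 4092 · 18.96 / 4.393e+09 = 2.255e-11 m³.
Wear depth h = V/A = 2.255e-11 / 8.309e-04 = 2.714e-08 m.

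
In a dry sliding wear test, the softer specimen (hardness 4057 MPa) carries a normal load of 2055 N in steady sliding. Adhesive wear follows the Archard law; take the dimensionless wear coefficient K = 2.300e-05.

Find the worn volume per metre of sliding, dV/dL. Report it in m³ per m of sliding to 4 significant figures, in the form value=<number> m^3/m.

value=1.165e-11 m^3/m

The computation carries full float precision, and printed values are rounded. Rounded just once: four significant digits.
Convert: Hardness H = 4057 MPa = 4.057e+09 Pa.
Restated in SI base units: W = 2055 N, H = 4.057e+09 Pa, K = 2.300e-05.
Wear rate dV/dL = K·W/H: 2.300e-05 · 2055 / 4.057e+09 = 1.165e-11 m³/m.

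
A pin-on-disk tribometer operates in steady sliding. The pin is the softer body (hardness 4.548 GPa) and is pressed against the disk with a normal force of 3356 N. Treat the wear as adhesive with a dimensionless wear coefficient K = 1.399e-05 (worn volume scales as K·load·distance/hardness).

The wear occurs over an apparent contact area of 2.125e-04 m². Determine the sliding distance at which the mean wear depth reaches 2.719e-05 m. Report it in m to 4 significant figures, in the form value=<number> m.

value=559.7 m

Shown intermediates are rounded; all arithmetic carries full float precision. Rounded once at the end, at four significant digits.
Convert: Hardness H = 4.548 GPa = 4.548e+09 Pa.
As SI base values: W = 3356 N, H = 4.548e+09 Pa, K = 1.399e-05.
Volume at the limit: V_lim = h_lim·A = 2.719e-05 · 2.125e-04 = 5.778e-09 m³.
Thus life L = V_lim·H/(K·W) = 5.778e-09 · 4.548e+09 / (1.399e-05 · 3356) = 559.7 m.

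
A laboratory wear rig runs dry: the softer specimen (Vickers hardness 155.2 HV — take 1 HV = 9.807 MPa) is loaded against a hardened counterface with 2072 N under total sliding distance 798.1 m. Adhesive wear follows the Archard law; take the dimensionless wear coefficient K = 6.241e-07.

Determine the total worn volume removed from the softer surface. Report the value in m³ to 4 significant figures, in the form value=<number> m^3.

The computation maintains exact precision, and the intermediates are printed rounded; one last rounding, at four significant digits.
Hardness H = 155.2 HV × 9.807 MPa/HV = 1522 MPa = 1.522e+09 Pa.
As SI base values: W = 2072 N, H = 1.522e+09 Pa, K = 6.241e-07.
Archard relation: V = K·W·L/H = 6.241e-07 · 2072 · 798.1 / 1.522e+09 = 6.781e-10 m³.

value=6.781e-10 m^3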